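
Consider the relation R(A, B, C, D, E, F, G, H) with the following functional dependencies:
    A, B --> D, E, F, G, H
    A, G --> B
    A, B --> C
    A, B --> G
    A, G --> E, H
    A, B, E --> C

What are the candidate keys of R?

No FD produces {A}, so it must be in every candidate key.
{A, B} is a candidate key since {A, B}⁺ = {A, B, C, D, E, F, G, H} covers every attribute.
{A, G} is a candidate key since {A, G}⁺ = {A, B, C, D, E, F, G, H} covers every attribute.
Any other superkey properly contains one of these, so there are no further candidate keys.

{A, B}, {A, G}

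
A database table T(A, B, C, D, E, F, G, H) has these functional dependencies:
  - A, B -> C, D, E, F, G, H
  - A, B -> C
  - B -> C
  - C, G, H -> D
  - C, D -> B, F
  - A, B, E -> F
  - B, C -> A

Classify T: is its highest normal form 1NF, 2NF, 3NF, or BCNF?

Candidate keys: {B}, {C, D}, {C, G, H}. Prime attributes: {B, C, D, G, H}.
Every FD has a superkey on the left, so the relation is in BCNF.

BCNF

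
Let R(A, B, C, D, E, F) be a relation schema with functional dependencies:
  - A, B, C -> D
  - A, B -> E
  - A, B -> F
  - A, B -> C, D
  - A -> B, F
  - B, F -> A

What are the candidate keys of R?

{A} is a candidate key since {A}⁺ = {A, B, C, D, E, F} covers every attribute.
{B, F} is a candidate key since {B, F}⁺ = {A, B, C, D, E, F} covers every attribute.
These are minimal and exhaustive — every other superkey contains one of them.

{A}, {B, F}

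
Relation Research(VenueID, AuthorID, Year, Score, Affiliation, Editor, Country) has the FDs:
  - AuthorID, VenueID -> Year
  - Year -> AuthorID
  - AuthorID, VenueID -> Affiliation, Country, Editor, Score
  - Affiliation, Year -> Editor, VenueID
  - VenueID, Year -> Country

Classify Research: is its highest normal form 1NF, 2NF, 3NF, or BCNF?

Candidate keys: {Affiliation, Year}, {AuthorID, VenueID}, {VenueID, Year}. Prime attributes: {Affiliation, AuthorID, VenueID, Year}.
Year -> AuthorID: {Year}⁺ = {AuthorID, Year}, which is not all of the attributes, so the left side is not a superkey — BCNF is violated.
Its right-hand attributes {AuthorID} are all prime, as are those of every other non-superkey FD — the relation is in 3NF.

3NF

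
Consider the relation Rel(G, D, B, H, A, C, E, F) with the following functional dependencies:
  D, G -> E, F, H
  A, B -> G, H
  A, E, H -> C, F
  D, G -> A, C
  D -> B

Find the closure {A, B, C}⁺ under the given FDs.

{A, B, C, G, H}

Start with {A, B, C}.
A, B -> G, H applies; add {G, H} → now {A, B, C, G, H}.
No further FD applies.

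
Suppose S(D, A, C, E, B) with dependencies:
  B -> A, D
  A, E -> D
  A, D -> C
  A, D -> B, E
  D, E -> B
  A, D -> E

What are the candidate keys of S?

{A, D}, {A, E}, {B}, {D, E}

Closure of {B} is {A, B, C, D, E}, the whole schema; {B} is a candidate key.
Closure of {A, D} is {A, B, C, D, E}, the whole schema; {A, D} is a candidate key.
Closure of {A, E} is {A, B, C, D, E}, the whole schema; {A, E} is a candidate key.
Closure of {D, E} is {A, B, C, D, E}, the whole schema; {D, E} is a candidate key.
No proper subset of any of these is a key, and no other minimal superkey exists.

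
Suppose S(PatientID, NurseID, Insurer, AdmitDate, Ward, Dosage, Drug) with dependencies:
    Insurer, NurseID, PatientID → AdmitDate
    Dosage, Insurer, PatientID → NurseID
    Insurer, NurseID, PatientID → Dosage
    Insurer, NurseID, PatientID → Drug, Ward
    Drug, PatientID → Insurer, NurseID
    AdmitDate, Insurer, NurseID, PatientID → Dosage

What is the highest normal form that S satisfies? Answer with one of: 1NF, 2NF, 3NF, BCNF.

BCNF

Candidate keys: {Dosage, Insurer, PatientID}, {Drug, PatientID}, {Insurer, NurseID, PatientID}. Prime attributes: {Dosage, Drug, Insurer, NurseID, PatientID}.
The left-hand side of every FD is a superkey, so BCNF is satisfied.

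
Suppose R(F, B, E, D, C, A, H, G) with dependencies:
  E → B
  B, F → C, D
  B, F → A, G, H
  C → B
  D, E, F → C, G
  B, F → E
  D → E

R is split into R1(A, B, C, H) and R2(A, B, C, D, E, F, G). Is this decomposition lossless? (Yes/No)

No

R1 ∩ R2 = {A, B, C}; its closure under F is {A, B, C}.
The closure covers neither R1 nor R2 entirely; the join is not lossless.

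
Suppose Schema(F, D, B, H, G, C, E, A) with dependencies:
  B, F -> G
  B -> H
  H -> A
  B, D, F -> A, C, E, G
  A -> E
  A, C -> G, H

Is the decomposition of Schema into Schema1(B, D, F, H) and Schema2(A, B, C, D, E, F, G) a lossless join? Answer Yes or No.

The shared attributes are {B, D, F} and {B, D, F}⁺ = {A, B, C, D, E, F, G, H}.
This includes all of Schema1, so the common attributes are a superkey of Schema1 — the join is lossless.

Yes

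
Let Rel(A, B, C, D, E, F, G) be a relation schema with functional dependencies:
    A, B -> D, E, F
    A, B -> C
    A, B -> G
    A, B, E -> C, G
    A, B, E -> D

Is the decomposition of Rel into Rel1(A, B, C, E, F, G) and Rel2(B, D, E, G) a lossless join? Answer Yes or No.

Common attributes: {B, E, G}; their closure is {B, E, G}.
The closure covers neither Rel1 nor Rel2 entirely; the join is not lossless.

No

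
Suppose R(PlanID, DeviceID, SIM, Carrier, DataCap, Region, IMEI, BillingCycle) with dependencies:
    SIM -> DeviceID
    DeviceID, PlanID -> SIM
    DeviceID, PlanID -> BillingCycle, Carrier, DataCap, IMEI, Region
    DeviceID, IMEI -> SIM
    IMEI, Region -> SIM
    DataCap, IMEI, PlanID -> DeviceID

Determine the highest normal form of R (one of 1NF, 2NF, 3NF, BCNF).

Candidate keys: {DataCap, IMEI, PlanID}, {DeviceID, PlanID}, {IMEI, PlanID, Region}, {PlanID, SIM}. Prime attributes: {DataCap, DeviceID, IMEI, PlanID, Region, SIM}.
SIM -> DeviceID: {SIM}⁺ = {DeviceID, SIM}, which is not all of the attributes, so the left side is not a superkey — BCNF is violated.
But every attribute on its right side ({DeviceID}) is prime, and the same holds for every other non-superkey FD, so 3NF still holds.

3NF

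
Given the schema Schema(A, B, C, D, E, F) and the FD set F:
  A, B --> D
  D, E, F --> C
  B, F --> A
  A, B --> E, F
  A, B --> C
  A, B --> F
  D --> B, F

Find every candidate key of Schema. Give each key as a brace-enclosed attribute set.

{A, B}, {B, F}, {D}

Closure of {D} is {A, B, C, D, E, F}, the whole schema; {D} is a candidate key.
Closure of {A, B} is {A, B, C, D, E, F}, the whole schema; {A, B} is a candidate key.
Closure of {B, F} is {A, B, C, D, E, F}, the whole schema; {B, F} is a candidate key.
Any other superkey properly contains one of these, so there are no further candidate keys.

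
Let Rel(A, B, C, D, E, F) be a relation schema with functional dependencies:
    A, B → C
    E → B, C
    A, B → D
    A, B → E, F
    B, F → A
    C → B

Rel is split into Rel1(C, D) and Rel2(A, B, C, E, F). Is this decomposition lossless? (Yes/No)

No

The shared attributes are {C} and {C}⁺ = {B, C}.
Neither Rel1 nor Rel2 is contained in that closure, so the decomposition is lossy.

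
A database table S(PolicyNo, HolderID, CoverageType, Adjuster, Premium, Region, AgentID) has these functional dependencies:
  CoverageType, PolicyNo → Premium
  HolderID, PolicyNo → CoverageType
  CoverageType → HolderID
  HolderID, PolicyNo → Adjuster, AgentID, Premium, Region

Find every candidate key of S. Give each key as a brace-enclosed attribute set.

{CoverageType, PolicyNo}, {HolderID, PolicyNo}

Attributes never on any right-hand side: {PolicyNo} — every candidate key must contain it.
{CoverageType, PolicyNo}⁺ = {Adjuster, AgentID, CoverageType, HolderID, PolicyNo, Premium, Region} — all of the relation — so {CoverageType, PolicyNo} is a candidate key.
{HolderID, PolicyNo}⁺ = {Adjuster, AgentID, CoverageType, HolderID, PolicyNo, Premium, Region} — all of the relation — so {HolderID, PolicyNo} is a candidate key.
These are minimal and exhaustive — every other superkey contains one of them.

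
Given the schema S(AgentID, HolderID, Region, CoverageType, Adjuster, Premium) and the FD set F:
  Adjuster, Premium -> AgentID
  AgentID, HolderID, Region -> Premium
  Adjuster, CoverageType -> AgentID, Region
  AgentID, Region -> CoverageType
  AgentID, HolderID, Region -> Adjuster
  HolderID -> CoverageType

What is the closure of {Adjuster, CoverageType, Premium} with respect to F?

Start with {Adjuster, CoverageType, Premium}.
Adjuster, Premium -> AgentID applies; add {AgentID} → now {Adjuster, AgentID, CoverageType, Premium}.
Adjuster, CoverageType -> AgentID, Region applies; add {Region} → now {Adjuster, AgentID, CoverageType, Premium, Region}.
No further FD applies.

{Adjuster, AgentID, CoverageType, Premium, Region}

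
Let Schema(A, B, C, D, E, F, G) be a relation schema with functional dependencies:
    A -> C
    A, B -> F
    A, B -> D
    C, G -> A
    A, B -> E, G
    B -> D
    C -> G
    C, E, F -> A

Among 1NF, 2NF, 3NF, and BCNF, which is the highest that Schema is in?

1NF

Candidate keys: {A, B}, {B, C}. Prime attributes: {A, B, C}.
For A -> C we have {A}⁺ = {A, C, G}; {A} is not a superkey, so BCNF fails.
B -> D has non-prime {D} on the right and a non-superkey on the left, so 3NF fails.
{A} is a proper subset of the key {A, B}, and {A}⁺ contains the non-prime attribute {G} — a partial dependency, so 2NF is violated.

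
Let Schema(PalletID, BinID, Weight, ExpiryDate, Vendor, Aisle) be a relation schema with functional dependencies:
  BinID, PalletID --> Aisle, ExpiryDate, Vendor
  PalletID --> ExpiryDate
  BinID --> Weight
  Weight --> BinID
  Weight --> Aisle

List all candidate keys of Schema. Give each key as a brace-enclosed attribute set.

{BinID, PalletID}, {PalletID, Weight}

No FD produces {PalletID}, so it must be in every candidate key.
{BinID, PalletID}⁺ = {Aisle, BinID, ExpiryDate, PalletID, Vendor, Weight}, which is every attribute, so {BinID, PalletID} is a candidate key.
{PalletID, Weight}⁺ = {Aisle, BinID, ExpiryDate, PalletID, Vendor, Weight}, which is every attribute, so {PalletID, Weight} is a candidate key.
These are minimal and exhaustive — every other superkey contains one of them.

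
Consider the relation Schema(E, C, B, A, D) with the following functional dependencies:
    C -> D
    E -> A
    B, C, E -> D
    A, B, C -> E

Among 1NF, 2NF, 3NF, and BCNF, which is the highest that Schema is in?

Candidate keys: {A, B, C}, {B, C, E}. Prime attributes: {A, B, C, E}.
C -> D: {C}⁺ = {C, D}, which is not all of the attributes, so the left side is not a superkey — BCNF is violated.
Because {D} is non-prime and the left side of C -> D is not a superkey, the relation is not in 3NF.
Since {C} ⊂ {A, B, C} and {C}⁺ ⊇ {D} with {D} non-prime, there is a partial dependency; 2NF fails.

1NF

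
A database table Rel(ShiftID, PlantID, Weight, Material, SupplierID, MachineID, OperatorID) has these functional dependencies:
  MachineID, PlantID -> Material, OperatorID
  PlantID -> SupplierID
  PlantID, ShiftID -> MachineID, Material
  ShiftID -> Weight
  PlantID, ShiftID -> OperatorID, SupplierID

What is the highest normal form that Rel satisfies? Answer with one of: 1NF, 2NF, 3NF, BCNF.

1NF

Candidate key: {PlantID, ShiftID}. Prime attributes: {PlantID, ShiftID}.
For MachineID, PlantID -> Material, OperatorID we have {MachineID, PlantID}⁺ = {MachineID, Material, OperatorID, PlantID, SupplierID}; {MachineID, PlantID} is not a superkey, so BCNF fails.
MachineID, PlantID -> Material, OperatorID determines the non-prime attributes {Material, OperatorID} from a non-superkey — 3NF is violated.
The proper key subset {PlantID} of {PlantID, ShiftID} determines non-prime {SupplierID}, so the relation is not even in 2NF.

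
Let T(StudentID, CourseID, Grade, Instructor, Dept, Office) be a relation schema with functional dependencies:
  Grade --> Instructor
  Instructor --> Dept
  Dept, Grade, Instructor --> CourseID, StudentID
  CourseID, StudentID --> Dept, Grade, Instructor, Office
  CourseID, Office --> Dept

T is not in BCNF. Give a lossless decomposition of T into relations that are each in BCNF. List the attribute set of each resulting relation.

Candidate keys of the original relation: {CourseID, StudentID}, {Grade}.
{CourseID, Dept, Grade, Instructor, Office, StudentID}: {Instructor} determines {Dept, Instructor} here but is not a superkey — split on Instructor --> Dept, giving {Dept, Instructor} and {CourseID, Grade, Instructor, Office, StudentID}.
{Dept, Instructor} is in BCNF.
{CourseID, Grade, Instructor, Office, StudentID} is in BCNF.

{CourseID, Grade, Instructor, Office, StudentID}; {Dept, Instructor}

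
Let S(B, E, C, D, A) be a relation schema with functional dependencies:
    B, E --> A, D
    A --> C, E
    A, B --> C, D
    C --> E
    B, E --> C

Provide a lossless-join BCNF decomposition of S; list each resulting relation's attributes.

{A, B, D}; {A, C}; {C, E}

Candidate keys of the original relation: {A, B}, {B, C}, {B, E}.
Within {A, B, C, D, E}: {A}⁺ ∩ {A, B, C, D, E} = {A, C, E}, not the whole set, so A --> C, E violates BCNF; decompose into {A, C, E} and {A, B, D}.
Within {A, C, E}: {C}⁺ ∩ {A, C, E} = {C, E}, not the whole set, so C --> E violates BCNF; decompose into {C, E} and {A, C}.
{C, E} is in BCNF.
{A, C} is in BCNF.
{A, B, D} is in BCNF.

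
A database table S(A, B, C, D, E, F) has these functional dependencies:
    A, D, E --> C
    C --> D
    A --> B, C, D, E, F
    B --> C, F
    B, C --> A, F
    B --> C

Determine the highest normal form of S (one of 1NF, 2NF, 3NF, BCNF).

2NF

Candidate keys: {A}, {B}. Prime attributes: {A, B}.
For C --> D we have {C}⁺ = {C, D}; {C} is not a superkey, so BCNF fails.
C --> D has non-prime {D} on the right and a non-superkey on the left, so 3NF fails.
All keys have size 1, which rules out partial dependencies — 2NF is satisfied.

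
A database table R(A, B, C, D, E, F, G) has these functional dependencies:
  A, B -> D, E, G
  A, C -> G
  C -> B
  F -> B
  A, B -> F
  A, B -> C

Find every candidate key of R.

No FD produces {A}, so it must be in every candidate key.
{A, B}⁺ = {A, B, C, D, E, F, G} — all of the relation — so {A, B} is a candidate key.
{A, C}⁺ = {A, B, C, D, E, F, G} — all of the relation — so {A, C} is a candidate key.
{A, F}⁺ = {A, B, C, D, E, F, G} — all of the relation — so {A, F} is a candidate key.
Any other superkey properly contains one of these, so there are no further candidate keys.

{A, B}, {A, C}, {A, F}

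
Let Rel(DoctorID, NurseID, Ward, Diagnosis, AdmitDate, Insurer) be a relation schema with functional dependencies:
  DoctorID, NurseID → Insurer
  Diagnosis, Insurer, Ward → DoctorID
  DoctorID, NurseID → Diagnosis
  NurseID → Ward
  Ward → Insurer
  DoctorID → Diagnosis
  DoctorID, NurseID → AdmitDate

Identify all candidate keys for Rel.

{Diagnosis, NurseID}, {DoctorID, NurseID}

{NurseID} never appears on the right of any FD, so every key must include it.
Closure of {Diagnosis, NurseID} is {AdmitDate, Diagnosis, DoctorID, Insurer, NurseID, Ward}, the whole schema; {Diagnosis, NurseID} is a candidate key.
Closure of {DoctorID, NurseID} is {AdmitDate, Diagnosis, DoctorID, Insurer, NurseID, Ward}, the whole schema; {DoctorID, NurseID} is a candidate key.
Any other superkey properly contains one of these, so there are no further candidate keys.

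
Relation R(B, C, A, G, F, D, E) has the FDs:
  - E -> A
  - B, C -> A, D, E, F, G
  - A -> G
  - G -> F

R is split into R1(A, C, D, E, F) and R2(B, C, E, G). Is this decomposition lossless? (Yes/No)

The shared attributes are {C, E} and {C, E}⁺ = {A, C, E, F, G}.
Neither R1 nor R2 is contained in that closure, so the decomposition is lossy.

No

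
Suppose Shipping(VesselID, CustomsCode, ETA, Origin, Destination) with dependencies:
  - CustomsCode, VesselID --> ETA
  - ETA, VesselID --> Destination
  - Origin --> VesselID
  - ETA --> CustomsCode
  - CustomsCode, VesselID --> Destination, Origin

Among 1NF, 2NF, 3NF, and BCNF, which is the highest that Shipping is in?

Candidate keys: {CustomsCode, Origin}, {CustomsCode, VesselID}, {ETA, Origin}, {ETA, VesselID}. Prime attributes: {CustomsCode, ETA, Origin, VesselID}.
Origin --> VesselID breaks BCNF: {Origin}⁺ = {Origin, VesselID}, so {Origin} is not a superkey.
Since {VesselID} ⊆ prime attributes and every other non-superkey FD also has a prime right side, the schema is in 3NF.

3NF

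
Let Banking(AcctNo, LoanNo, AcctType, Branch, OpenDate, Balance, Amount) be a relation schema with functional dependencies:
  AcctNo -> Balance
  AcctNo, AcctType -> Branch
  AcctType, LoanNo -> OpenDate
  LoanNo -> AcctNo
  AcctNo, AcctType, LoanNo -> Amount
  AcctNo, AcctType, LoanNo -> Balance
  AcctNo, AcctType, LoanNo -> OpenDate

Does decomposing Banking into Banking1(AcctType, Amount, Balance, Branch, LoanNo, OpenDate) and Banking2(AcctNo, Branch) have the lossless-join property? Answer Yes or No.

The shared attributes are {Branch} and {Branch}⁺ = {Branch}.
Neither Banking1 nor Banking2 is contained in that closure, so the decomposition is lossy.

No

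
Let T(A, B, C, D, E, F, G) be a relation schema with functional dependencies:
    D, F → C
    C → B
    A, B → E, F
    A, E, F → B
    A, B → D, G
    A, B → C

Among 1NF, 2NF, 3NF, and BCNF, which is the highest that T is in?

3NF

Candidate keys: {A, B}, {A, C}, {A, D, F}, {A, E, F}. Prime attributes: {A, B, C, D, E, F}.
D, F → C: {D, F}⁺ = {B, C, D, F}, which is not all of the attributes, so the left side is not a superkey — BCNF is violated.
Its right-hand attributes {C} are all prime, as are those of every other non-superkey FD — the relation is in 3NF.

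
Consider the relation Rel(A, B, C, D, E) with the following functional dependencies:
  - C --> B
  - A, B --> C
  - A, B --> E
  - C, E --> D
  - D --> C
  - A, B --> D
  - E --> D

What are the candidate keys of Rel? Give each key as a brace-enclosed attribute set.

{A, B}, {A, C}, {A, D}, {A, E}

Attributes never on any right-hand side: {A} — every candidate key must contain it.
{A, B}⁺ = {A, B, C, D, E} — all of the relation — so {A, B} is a candidate key.
{A, C}⁺ = {A, B, C, D, E} — all of the relation — so {A, C} is a candidate key.
{A, D}⁺ = {A, B, C, D, E} — all of the relation — so {A, D} is a candidate key.
{A, E}⁺ = {A, B, C, D, E} — all of the relation — so {A, E} is a candidate key.
No proper subset of any of these is a key, and no other minimal superkey exists.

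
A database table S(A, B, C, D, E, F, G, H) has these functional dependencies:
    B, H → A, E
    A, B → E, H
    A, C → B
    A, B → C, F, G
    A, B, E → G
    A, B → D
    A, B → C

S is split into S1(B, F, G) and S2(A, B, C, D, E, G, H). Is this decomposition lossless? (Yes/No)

No

S1 ∩ S2 = {B, G}; its closure under F is {B, G}.
Neither S1 nor S2 is contained in that closure, so the decomposition is lossy.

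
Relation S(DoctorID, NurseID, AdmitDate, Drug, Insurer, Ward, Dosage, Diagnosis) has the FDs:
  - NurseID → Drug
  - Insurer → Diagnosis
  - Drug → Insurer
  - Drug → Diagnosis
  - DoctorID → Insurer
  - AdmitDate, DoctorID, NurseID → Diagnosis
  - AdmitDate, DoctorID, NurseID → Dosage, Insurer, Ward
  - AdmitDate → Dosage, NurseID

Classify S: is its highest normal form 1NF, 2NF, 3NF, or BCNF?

Candidate key: {AdmitDate, DoctorID}. Prime attributes: {AdmitDate, DoctorID}.
NurseID → Drug: {NurseID}⁺ = {Diagnosis, Drug, Insurer, NurseID}, which is not all of the attributes, so the left side is not a superkey — BCNF is violated.
NurseID → Drug has non-prime {Drug} on the right and a non-superkey on the left, so 3NF fails.
{AdmitDate} is a proper subset of the key {AdmitDate, DoctorID}, and {AdmitDate}⁺ contains the non-prime attributes {Diagnosis, Dosage, Drug, Insurer, NurseID} — a partial dependency, so 2NF is violated.

1NF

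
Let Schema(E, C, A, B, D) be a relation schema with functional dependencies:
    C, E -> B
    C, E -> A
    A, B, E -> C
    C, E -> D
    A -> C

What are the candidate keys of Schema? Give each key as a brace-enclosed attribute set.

{A, E}, {C, E}

No FD produces {E}, so it must be in every candidate key.
Closure of {A, E} is {A, B, C, D, E}, the whole schema; {A, E} is a candidate key.
Closure of {C, E} is {A, B, C, D, E}, the whole schema; {C, E} is a candidate key.
These are minimal and exhaustive — every other superkey contains one of them.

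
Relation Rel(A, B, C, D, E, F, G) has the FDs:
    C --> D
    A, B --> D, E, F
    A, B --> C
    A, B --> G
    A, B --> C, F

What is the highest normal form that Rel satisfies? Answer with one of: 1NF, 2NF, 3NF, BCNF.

2NF

Candidate key: {A, B}. Prime attributes: {A, B}.
For C --> D we have {C}⁺ = {C, D}; {C} is not a superkey, so BCNF fails.
Because {D} is non-prime and the left side of C --> D is not a superkey, the relation is not in 3NF.
No proper subset of a key has a non-prime attribute in its closure, so there is no partial dependency; 2NF holds.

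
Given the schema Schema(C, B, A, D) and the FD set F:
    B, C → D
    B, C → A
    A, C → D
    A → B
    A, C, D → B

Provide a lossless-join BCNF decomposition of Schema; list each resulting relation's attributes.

{A, B}; {A, C, D}

Candidate keys of the original relation: {A, C}, {B, C}.
{A, B, C, D}: {A} determines {A, B} here but is not a superkey — split on A → B, giving {A, B} and {A, C, D}.
{A, B} is in BCNF.
{A, C, D} is in BCNF.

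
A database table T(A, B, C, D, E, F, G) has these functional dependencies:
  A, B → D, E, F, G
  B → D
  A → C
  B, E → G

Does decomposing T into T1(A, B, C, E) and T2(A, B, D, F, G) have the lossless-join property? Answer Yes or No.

The shared attributes are {A, B} and {A, B}⁺ = {A, B, C, D, E, F, G}.
T1 is contained in that closure, so T1 ∩ T2 → T1 holds and the join is lossless.

Yes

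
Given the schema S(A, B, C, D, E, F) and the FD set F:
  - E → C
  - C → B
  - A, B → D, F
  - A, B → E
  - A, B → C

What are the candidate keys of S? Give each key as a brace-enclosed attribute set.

{A, B}, {A, C}, {A, E}

{A} never appears on the right of any FD, so every key must include it.
{A, B}⁺ = {A, B, C, D, E, F}, which is every attribute, so {A, B} is a candidate key.
{A, C}⁺ = {A, B, C, D, E, F}, which is every attribute, so {A, C} is a candidate key.
{A, E}⁺ = {A, B, C, D, E, F}, which is every attribute, so {A, E} is a candidate key.
These are minimal and exhaustive — every other superkey contains one of them.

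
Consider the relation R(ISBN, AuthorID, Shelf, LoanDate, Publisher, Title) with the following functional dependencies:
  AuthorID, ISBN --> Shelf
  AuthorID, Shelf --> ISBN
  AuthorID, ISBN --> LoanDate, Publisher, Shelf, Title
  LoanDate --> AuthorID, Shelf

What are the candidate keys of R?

{LoanDate}⁺ = {AuthorID, ISBN, LoanDate, Publisher, Shelf, Title}, which is every attribute, so {LoanDate} is a candidate key.
{AuthorID, ISBN}⁺ = {AuthorID, ISBN, LoanDate, Publisher, Shelf, Title}, which is every attribute, so {AuthorID, ISBN} is a candidate key.
{AuthorID, Shelf}⁺ = {AuthorID, ISBN, LoanDate, Publisher, Shelf, Title}, which is every attribute, so {AuthorID, Shelf} is a candidate key.
These are minimal and exhaustive — every other superkey contains one of them.

{AuthorID, ISBN}, {AuthorID, Shelf}, {LoanDate}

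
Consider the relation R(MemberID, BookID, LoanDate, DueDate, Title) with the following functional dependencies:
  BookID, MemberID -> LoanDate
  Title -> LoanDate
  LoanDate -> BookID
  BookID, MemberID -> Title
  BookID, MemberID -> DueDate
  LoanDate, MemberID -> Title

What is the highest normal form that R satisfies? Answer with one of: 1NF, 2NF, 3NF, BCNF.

3NF

Candidate keys: {BookID, MemberID}, {LoanDate, MemberID}, {MemberID, Title}. Prime attributes: {BookID, LoanDate, MemberID, Title}.
Title -> LoanDate breaks BCNF: {Title}⁺ = {BookID, LoanDate, Title}, so {Title} is not a superkey.
But every attribute on its right side ({LoanDate}) is prime, and the same holds for every other non-superkey FD, so 3NF still holds.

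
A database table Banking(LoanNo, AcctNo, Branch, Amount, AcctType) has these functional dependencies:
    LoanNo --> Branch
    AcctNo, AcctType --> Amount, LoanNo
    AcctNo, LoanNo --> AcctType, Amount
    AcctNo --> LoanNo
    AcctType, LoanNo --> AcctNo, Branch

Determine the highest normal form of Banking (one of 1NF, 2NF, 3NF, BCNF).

1NF

Candidate keys: {AcctNo}, {AcctType, LoanNo}. Prime attributes: {AcctNo, AcctType, LoanNo}.
LoanNo --> Branch: {LoanNo}⁺ = {Branch, LoanNo}, which is not all of the attributes, so the left side is not a superkey — BCNF is violated.
Because {Branch} is non-prime and the left side of LoanNo --> Branch is not a superkey, the relation is not in 3NF.
{LoanNo} is a proper subset of the key {AcctType, LoanNo}, and {LoanNo}⁺ contains the non-prime attribute {Branch} — a partial dependency, so 2NF is violated.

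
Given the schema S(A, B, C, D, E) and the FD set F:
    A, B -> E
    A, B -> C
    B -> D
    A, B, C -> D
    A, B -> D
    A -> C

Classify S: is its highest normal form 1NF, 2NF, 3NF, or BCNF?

Candidate key: {A, B}. Prime attributes: {A, B}.
B -> D breaks BCNF: {B}⁺ = {B, D}, so {B} is not a superkey.
B -> D has non-prime {D} on the right and a non-superkey on the left, so 3NF fails.
Since {A} ⊂ {A, B} and {A}⁺ ⊇ {C} with {C} non-prime, there is a partial dependency; 2NF fails.

1NF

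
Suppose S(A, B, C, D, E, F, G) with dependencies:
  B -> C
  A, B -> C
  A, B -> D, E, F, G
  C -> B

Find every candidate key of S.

{A, B}, {A, C}

No FD produces {A}, so it must be in every candidate key.
Closure of {A, B} is {A, B, C, D, E, F, G}, the whole schema; {A, B} is a candidate key.
Closure of {A, C} is {A, B, C, D, E, F, G}, the whole schema; {A, C} is a candidate key.
These are minimal and exhaustive — every other superkey contains one of them.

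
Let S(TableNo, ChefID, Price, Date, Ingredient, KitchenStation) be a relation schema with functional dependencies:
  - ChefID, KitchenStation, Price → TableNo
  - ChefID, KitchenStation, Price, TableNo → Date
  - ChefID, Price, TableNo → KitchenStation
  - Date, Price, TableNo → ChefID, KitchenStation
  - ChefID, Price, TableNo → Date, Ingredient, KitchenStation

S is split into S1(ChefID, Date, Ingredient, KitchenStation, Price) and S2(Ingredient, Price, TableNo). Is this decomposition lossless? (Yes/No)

No

S1 ∩ S2 = {Ingredient, Price}; its closure under F is {Ingredient, Price}.
S1 ⊄ {Ingredient, Price} and S2 ⊄ {Ingredient, Price}, so the split is lossy.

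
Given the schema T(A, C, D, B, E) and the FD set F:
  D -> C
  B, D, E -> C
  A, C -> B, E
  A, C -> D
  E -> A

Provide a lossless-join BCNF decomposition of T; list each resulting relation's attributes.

{A, E}; {B, D, E}; {C, D}

Candidate keys of the original relation: {A, C}, {A, D}, {C, E}, {D, E}.
In {A, B, C, D, E}, {D} is not a superkey ({D}⁺ restricted to this set is {C, D}), so split on D -> C into {C, D} and {A, B, D, E}.
{C, D} has no BCNF violation.
In {A, B, D, E}, {E} is not a superkey ({E}⁺ restricted to this set is {A, E}), so split on E -> A into {A, E} and {B, D, E}.
{A, E} has no BCNF violation.
{B, D, E} has no BCNF violation.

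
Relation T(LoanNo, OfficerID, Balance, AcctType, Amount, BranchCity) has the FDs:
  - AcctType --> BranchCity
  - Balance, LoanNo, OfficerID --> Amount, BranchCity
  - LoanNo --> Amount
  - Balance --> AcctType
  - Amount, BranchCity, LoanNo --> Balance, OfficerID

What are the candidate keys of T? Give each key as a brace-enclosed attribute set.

{LoanNo} never appears on the right of any FD, so every key must include it.
{AcctType, LoanNo} is a candidate key since {AcctType, LoanNo}⁺ = {AcctType, Amount, Balance, BranchCity, LoanNo, OfficerID} covers every attribute.
{Balance, LoanNo} is a candidate key since {Balance, LoanNo}⁺ = {AcctType, Amount, Balance, BranchCity, LoanNo, OfficerID} covers every attribute.
{BranchCity, LoanNo} is a candidate key since {BranchCity, LoanNo}⁺ = {AcctType, Amount, Balance, BranchCity, LoanNo, OfficerID} covers every attribute.
Any other superkey properly contains one of these, so there are no further candidate keys.

{AcctType, LoanNo}, {Balance, LoanNo}, {BranchCity, LoanNo}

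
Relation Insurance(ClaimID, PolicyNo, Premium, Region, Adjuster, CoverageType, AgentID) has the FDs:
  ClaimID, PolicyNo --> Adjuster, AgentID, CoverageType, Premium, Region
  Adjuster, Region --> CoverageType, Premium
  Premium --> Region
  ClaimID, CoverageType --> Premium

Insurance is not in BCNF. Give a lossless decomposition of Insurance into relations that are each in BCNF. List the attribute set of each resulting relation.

Candidate key of the original relation: {ClaimID, PolicyNo}.
In {Adjuster, AgentID, ClaimID, CoverageType, PolicyNo, Premium, Region}, {Adjuster, Region} is not a superkey ({Adjuster, Region}⁺ restricted to this set is {Adjuster, CoverageType, Premium, Region}), so split on Adjuster, Region --> CoverageType, Premium into {Adjuster, CoverageType, Premium, Region} and {Adjuster, AgentID, ClaimID, PolicyNo, Region}.
In {Adjuster, CoverageType, Premium, Region}, {Premium} is not a superkey ({Premium}⁺ restricted to this set is {Premium, Region}), so split on Premium --> Region into {Premium, Region} and {Adjuster, CoverageType, Premium}.
{Premium, Region} is in BCNF.
{Adjuster, CoverageType, Premium} is in BCNF.
{Adjuster, AgentID, ClaimID, PolicyNo, Region} is in BCNF.

{Adjuster, AgentID, ClaimID, PolicyNo, Region}; {Adjuster, CoverageType, Premium}; {Premium, Region}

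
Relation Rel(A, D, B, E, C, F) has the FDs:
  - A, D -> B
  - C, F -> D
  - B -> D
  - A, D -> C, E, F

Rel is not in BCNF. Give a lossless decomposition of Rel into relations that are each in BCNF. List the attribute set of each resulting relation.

{A, B, C, E, F}; {C, D, F}

Candidate keys of the original relation: {A, B}, {A, C, F}, {A, D}.
Within {A, B, C, D, E, F}: {C, F}⁺ ∩ {A, B, C, D, E, F} = {C, D, F}, not the whole set, so C, F -> D violates BCNF; decompose into {C, D, F} and {A, B, C, E, F}.
{C, D, F}: every determinant is a superkey — BCNF.
{A, B, C, E, F}: every determinant is a superkey — BCNF.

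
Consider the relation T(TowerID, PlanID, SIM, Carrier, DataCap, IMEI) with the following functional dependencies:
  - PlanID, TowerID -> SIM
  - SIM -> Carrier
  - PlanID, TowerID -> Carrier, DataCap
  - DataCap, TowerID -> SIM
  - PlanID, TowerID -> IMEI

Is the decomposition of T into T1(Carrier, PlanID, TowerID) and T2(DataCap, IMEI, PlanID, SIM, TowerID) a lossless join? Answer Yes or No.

Yes

The shared attributes are {PlanID, TowerID} and {PlanID, TowerID}⁺ = {Carrier, DataCap, IMEI, PlanID, SIM, TowerID}.
This includes all of T1, so the common attributes are a superkey of T1 — the join is lossless.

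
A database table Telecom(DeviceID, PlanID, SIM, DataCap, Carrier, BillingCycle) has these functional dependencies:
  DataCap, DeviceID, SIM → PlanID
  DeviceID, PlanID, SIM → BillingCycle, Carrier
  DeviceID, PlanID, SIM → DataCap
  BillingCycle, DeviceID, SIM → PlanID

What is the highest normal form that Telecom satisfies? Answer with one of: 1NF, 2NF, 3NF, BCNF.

BCNF

Candidate keys: {BillingCycle, DeviceID, SIM}, {DataCap, DeviceID, SIM}, {DeviceID, PlanID, SIM}. Prime attributes: {BillingCycle, DataCap, DeviceID, PlanID, SIM}.
Each dependency's left side is a superkey — BCNF holds.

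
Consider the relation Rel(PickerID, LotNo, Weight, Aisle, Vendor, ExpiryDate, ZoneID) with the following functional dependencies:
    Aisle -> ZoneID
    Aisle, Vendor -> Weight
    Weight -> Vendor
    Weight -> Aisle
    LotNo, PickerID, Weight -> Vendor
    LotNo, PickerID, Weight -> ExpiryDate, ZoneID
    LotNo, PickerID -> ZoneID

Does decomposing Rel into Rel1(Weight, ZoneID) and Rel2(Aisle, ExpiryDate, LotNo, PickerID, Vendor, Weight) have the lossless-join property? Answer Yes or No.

Yes

The shared attributes are {Weight} and {Weight}⁺ = {Aisle, Vendor, Weight, ZoneID}.
Since Rel1 ⊆ {Aisle, Vendor, Weight, ZoneID}, the intersection is a superkey of Rel1; the decomposition is lossless.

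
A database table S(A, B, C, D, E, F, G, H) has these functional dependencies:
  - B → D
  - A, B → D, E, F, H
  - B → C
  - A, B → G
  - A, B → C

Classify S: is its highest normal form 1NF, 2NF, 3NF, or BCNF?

1NF

Candidate key: {A, B}. Prime attributes: {A, B}.
B → D: {B}⁺ = {B, C, D}, which is not all of the attributes, so the left side is not a superkey — BCNF is violated.
Because {D} is non-prime and the left side of B → D is not a superkey, the relation is not in 3NF.
The proper key subset {B} of {A, B} determines non-prime {C, D}, so the relation is not even in 2NF.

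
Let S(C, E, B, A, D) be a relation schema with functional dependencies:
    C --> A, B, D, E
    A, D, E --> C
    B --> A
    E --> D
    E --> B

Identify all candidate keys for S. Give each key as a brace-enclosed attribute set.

Closure of {C} is {A, B, C, D, E}, the whole schema; {C} is a candidate key.
Closure of {E} is {A, B, C, D, E}, the whole schema; {E} is a candidate key.
These are minimal and exhaustive — every other superkey contains one of them.

{C}, {E}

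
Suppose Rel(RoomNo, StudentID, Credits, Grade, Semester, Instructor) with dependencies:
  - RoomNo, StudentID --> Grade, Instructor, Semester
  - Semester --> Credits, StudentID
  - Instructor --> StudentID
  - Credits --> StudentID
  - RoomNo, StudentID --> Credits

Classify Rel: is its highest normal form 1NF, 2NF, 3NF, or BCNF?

Candidate keys: {Credits, RoomNo}, {Instructor, RoomNo}, {RoomNo, Semester}, {RoomNo, StudentID}. Prime attributes: {Credits, Instructor, RoomNo, Semester, StudentID}.
For Semester --> Credits, StudentID we have {Semester}⁺ = {Credits, Semester, StudentID}; {Semester} is not a superkey, so BCNF fails.
Its right-hand attributes {Credits, StudentID} are all prime, as are those of every other non-superkey FD — the relation is in 3NF.

3NF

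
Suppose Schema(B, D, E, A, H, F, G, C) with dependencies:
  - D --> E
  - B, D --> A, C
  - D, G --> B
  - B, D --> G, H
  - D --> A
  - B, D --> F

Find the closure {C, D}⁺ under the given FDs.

Start with {C, D}.
D --> E applies; add {E} → now {C, D, E}.
D --> A applies; add {A} → now {A, C, D, E}.
No further FD applies.

{A, C, D, E}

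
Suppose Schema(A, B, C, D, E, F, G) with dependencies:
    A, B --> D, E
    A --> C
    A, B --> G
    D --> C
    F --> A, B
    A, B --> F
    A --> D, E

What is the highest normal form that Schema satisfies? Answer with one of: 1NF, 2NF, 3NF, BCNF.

1NF

Candidate keys: {A, B}, {F}. Prime attributes: {A, B, F}.
For A --> C we have {A}⁺ = {A, C, D, E}; {A} is not a superkey, so BCNF fails.
Because {C} is non-prime and the left side of A --> C is not a superkey, the relation is not in 3NF.
{A} is a proper subset of the key {A, B}, and {A}⁺ contains the non-prime attributes {C, D, E} — a partial dependency, so 2NF is violated.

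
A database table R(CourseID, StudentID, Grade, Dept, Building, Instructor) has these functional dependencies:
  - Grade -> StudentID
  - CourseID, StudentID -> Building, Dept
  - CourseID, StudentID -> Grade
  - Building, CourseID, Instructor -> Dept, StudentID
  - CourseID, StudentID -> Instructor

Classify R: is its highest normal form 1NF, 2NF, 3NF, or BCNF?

Candidate keys: {Building, CourseID, Instructor}, {CourseID, Grade}, {CourseID, StudentID}. Prime attributes: {Building, CourseID, Grade, Instructor, StudentID}.
Grade -> StudentID: {Grade}⁺ = {Grade, StudentID}, which is not all of the attributes, so the left side is not a superkey — BCNF is violated.
Its right-hand attributes {StudentID} are all prime, as are those of every other non-superkey FD — the relation is in 3NF.

3NF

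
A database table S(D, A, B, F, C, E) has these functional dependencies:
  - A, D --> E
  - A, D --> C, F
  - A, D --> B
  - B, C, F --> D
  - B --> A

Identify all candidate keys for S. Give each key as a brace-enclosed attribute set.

{A, D} is a candidate key since {A, D}⁺ = {A, B, C, D, E, F} covers every attribute.
{B, D} is a candidate key since {B, D}⁺ = {A, B, C, D, E, F} covers every attribute.
{B, C, F} is a candidate key since {B, C, F}⁺ = {A, B, C, D, E, F} covers every attribute.
No proper subset of any of these is a key, and no other minimal superkey exists.

{A, D}, {B, C, F}, {B, D}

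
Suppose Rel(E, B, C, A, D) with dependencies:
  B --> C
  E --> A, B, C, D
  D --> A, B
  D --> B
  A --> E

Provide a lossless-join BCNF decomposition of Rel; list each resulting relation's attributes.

{A, B, D, E}; {B, C}

Candidate keys of the original relation: {A}, {D}, {E}.
In {A, B, C, D, E}, {B} is not a superkey ({B}⁺ restricted to this set is {B, C}), so split on B --> C into {B, C} and {A, B, D, E}.
{B, C} is in BCNF.
{A, B, D, E} is in BCNF.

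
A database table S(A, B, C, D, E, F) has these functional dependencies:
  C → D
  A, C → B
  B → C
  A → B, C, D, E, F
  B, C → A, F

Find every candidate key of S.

{A} is a candidate key since {A}⁺ = {A, B, C, D, E, F} covers every attribute.
{B} is a candidate key since {B}⁺ = {A, B, C, D, E, F} covers every attribute.
No proper subset of any of these is a key, and no other minimal superkey exists.

{A}, {B}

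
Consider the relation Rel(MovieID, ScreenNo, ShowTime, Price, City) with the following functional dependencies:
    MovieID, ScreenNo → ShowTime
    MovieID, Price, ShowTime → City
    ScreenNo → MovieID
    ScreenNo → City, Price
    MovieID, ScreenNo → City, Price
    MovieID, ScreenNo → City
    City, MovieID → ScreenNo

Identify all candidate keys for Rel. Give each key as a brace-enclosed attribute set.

Closure of {ScreenNo} is {City, MovieID, Price, ScreenNo, ShowTime}, the whole schema; {ScreenNo} is a candidate key.
Closure of {City, MovieID} is {City, MovieID, Price, ScreenNo, ShowTime}, the whole schema; {City, MovieID} is a candidate key.
Closure of {MovieID, Price, ShowTime} is {City, MovieID, Price, ScreenNo, ShowTime}, the whole schema; {MovieID, Price, ShowTime} is a candidate key.
Any other superkey properly contains one of these, so there are no further candidate keys.

{City, MovieID}, {MovieID, Price, ShowTime}, {ScreenNo}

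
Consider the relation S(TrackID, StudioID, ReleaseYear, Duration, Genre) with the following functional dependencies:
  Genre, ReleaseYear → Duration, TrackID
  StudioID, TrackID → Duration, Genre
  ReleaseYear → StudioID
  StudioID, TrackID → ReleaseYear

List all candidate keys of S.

{Genre, ReleaseYear}, {ReleaseYear, TrackID}, {StudioID, TrackID}

{Genre, ReleaseYear}⁺ = {Duration, Genre, ReleaseYear, StudioID, TrackID} — all of the relation — so {Genre, ReleaseYear} is a candidate key.
{ReleaseYear, TrackID}⁺ = {Duration, Genre, ReleaseYear, StudioID, TrackID} — all of the relation — so {ReleaseYear, TrackID} is a candidate key.
{StudioID, TrackID}⁺ = {Duration, Genre, ReleaseYear, StudioID, TrackID} — all of the relation — so {StudioID, TrackID} is a candidate key.
Any other superkey properly contains one of these, so there are no further candidate keys.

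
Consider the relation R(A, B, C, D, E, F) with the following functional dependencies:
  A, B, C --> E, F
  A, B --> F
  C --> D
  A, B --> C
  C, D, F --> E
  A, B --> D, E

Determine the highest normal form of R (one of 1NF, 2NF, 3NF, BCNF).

Candidate key: {A, B}. Prime attributes: {A, B}.
C --> D: {C}⁺ = {C, D}, which is not all of the attributes, so the left side is not a superkey — BCNF is violated.
Because {D} is non-prime and the left side of C --> D is not a superkey, the relation is not in 3NF.
Checking every proper subset of each key, none determines a non-prime attribute — 2NF is satisfied.

2NF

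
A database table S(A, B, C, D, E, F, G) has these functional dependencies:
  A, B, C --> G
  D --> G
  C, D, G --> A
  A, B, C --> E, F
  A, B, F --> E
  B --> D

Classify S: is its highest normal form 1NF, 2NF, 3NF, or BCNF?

1NF

Candidate key: {B, C}. Prime attributes: {B, C}.
D --> G: {D}⁺ = {D, G}, which is not all of the attributes, so the left side is not a superkey — BCNF is violated.
D --> G has non-prime {G} on the right and a non-superkey on the left, so 3NF fails.
Since {B} ⊂ {B, C} and {B}⁺ ⊇ {D, G} with {D, G} non-prime, there is a partial dependency; 2NF fails.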